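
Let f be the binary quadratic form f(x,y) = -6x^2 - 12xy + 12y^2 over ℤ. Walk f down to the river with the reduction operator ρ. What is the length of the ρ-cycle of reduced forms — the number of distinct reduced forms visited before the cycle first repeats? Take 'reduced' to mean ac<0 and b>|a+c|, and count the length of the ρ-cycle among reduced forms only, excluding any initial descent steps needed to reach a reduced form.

D = 432, ⌊√D⌋ = 20
descent: ρ → (12,12,-6)  [lands on river]
river: ρ → (-6,12,12)
ρ-cycle length = 2 (tail of 1 descent step not counted)

2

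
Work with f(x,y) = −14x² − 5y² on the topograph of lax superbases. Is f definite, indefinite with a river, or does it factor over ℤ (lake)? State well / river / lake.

D = b²−4ac = 0² − 4·(-14)·(-5) = -280
D < 0 ⇒ definite ⇒ every region one sign ⇒ single well

well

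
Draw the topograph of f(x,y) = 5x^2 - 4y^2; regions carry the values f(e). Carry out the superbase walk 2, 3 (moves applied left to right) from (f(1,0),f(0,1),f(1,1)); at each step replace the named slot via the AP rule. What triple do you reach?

start (5,-4,1) = (f(1,0),f(0,1),f(1,1))
replace slot 2: 2·(5+1) − (-4) = 16 → (5,16,1)
replace slot 3: 2·(5+16) − 1 = 41 → (5,16,41)

5,16,41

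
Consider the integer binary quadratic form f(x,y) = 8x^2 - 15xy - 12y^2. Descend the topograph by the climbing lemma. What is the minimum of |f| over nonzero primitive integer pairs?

descent: ρ → (-12,15,8)  [lands on river]
river: ρ → (8,17,-10)
river: ρ → (-10,23,2)
river: ρ → (2,21,-21)
river: ρ → (-21,21,2)
river: ρ → (2,23,-10)
river: ρ → (-10,17,8)
river: ρ → (8,15,-12)
river: ρ → (-12,9,11)
river: ρ → (11,13,-10)
river: ρ → (-10,7,14)
river: ρ → (14,21,-3)
river: ρ → (-3,21,14)
river: ρ → (14,7,-10)
river: ρ → (-10,13,11)
river: ρ → (11,9,-12)
closes: descent 1, river 16
min |a| on river = 2

2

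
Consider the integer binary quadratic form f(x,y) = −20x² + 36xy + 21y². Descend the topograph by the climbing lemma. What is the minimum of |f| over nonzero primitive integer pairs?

river: ρ → (21,48,-8)
river: ρ → (-8,48,21)
river: ρ → (21,36,-20)
river: ρ → (-20,44,13)
river: ρ → (13,34,-35)
river: ρ → (-35,36,12)
river: ρ → (12,36,-35)
river: ρ → (-35,34,13)
river: ρ → (13,44,-20)
river: ρ → (-20,36,21)
closes: descent 0, river 10
min |a| on river = 8

8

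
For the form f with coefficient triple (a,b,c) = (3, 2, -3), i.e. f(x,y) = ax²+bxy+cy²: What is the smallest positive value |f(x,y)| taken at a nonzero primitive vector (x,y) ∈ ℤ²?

river: ρ → (-3,4,2)
river: ρ → (2,4,-3)
river: ρ → (-3,2,3)
river: ρ → (3,4,-2)
river: ρ → (-2,4,3)
river: ρ → (3,2,-3)
closes: descent 0, river 6
min |a| on river = 2

2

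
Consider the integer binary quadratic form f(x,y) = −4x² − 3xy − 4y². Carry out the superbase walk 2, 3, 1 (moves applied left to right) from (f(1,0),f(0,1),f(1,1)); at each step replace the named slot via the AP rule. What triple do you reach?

start (-4,-4,-11) = (f(1,0),f(0,1),f(1,1))
replace slot 2: 2·((-4)+(-11)) − (-4) = -26 → (-4,-26,-11)
replace slot 3: 2·((-4)+(-26)) − (-11) = -49 → (-4,-26,-49)
replace slot 1: 2·((-26)+(-49)) − (-4) = -146 → (-146,-26,-49)

-146,-26,-49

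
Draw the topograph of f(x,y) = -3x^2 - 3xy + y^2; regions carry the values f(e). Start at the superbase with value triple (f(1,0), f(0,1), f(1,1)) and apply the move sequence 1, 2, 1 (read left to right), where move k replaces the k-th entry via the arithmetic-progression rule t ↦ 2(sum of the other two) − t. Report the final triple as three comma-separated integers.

start (-3,1,-5) = (f(1,0),f(0,1),f(1,1))
replace slot 1: 2·(1+(-5)) − (-3) = -5 → (-5,1,-5)
replace slot 2: 2·((-5)+(-5)) − 1 = -21 → (-5,-21,-5)
replace slot 1: 2·((-21)+(-5)) − (-5) = -47 → (-47,-21,-5)

-47,-21,-5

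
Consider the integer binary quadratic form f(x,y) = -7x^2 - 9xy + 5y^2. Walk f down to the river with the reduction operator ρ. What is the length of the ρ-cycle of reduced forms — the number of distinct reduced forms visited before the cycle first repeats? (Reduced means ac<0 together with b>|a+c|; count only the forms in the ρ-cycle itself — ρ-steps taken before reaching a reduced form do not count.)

D = 221, ⌊√D⌋ = 14
descent: ρ → (5,9,-7)  [lands on river]
river: ρ → (-7,5,7)
river: ρ → (7,9,-5)
river: ρ → (-5,11,5)
ρ-cycle length = 4 (tail of 1 descent step not counted)

4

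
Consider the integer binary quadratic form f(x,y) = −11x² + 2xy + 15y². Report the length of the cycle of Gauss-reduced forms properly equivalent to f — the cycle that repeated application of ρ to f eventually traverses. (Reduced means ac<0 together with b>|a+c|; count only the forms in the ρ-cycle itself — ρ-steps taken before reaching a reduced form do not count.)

D = 664, ⌊√D⌋ = 25
descent: ρ → (15,-2,-11)
descent: ρ → (-11,24,2)  [lands on river]
river: ρ → (2,24,-11)
river: ρ → (-11,20,6)
river: ρ → (6,16,-17)
river: ρ → (-17,18,5)
river: ρ → (5,22,-9)
river: ρ → (-9,14,13)
river: ρ → (13,12,-10)
river: ρ → (-10,8,15)
river: ρ → (15,22,-3)
river: ρ → (-3,20,22)
river: ρ → (22,24,-1)
river: ρ → (-1,24,22)
river: ρ → (22,20,-3)
river: ρ → (-3,22,15)
river: ρ → (15,8,-10)
river: ρ → (-10,12,13)
river: ρ → (13,14,-9)
river: ρ → (-9,22,5)
river: ρ → (5,18,-17)
river: ρ → (-17,16,6)
river: ρ → (6,20,-11)
ρ-cycle length = 22 (tail of 2 descent steps not counted)

22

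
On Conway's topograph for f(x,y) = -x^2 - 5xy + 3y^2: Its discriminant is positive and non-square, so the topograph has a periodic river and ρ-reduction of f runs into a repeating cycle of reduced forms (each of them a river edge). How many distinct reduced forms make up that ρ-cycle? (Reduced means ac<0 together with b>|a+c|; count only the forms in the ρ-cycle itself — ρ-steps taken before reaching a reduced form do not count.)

D = 37, ⌊√D⌋ = 6
descent: ρ → (3,5,-1)  [lands on river]
river: ρ → (-1,5,3)
river: ρ → (3,1,-3)
river: ρ → (-3,5,1)
river: ρ → (1,5,-3)
river: ρ → (-3,1,3)
ρ-cycle length = 6 (tail of 1 descent step not counted)

6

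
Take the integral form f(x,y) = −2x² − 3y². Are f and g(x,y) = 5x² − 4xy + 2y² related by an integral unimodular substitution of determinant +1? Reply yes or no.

D₁ = -24, D₂ = -24
f is negative-definite; reduce −f:
−f: reduced (well bottom): (2,0,3) with a≤c, −a<b≤a
flip sign back: reduced form of f is (-2,0,-3)
g: flip: (5,-4,2)→(2,4,5)
g: translate: b→0 (≡4 mod 4), so (2,4,5)→(2,0,3)
g: reduced (well bottom): (2,0,3) with a≤c, −a<b≤a
reduced forms (-2, 0, -3) vs (2, 0, 3) ⇒ inequivalent

no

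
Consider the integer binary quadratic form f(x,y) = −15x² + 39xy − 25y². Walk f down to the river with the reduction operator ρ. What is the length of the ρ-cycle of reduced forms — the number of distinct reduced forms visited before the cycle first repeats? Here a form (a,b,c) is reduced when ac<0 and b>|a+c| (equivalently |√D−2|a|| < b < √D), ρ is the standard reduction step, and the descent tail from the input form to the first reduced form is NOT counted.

D = 21, ⌊√D⌋ = 4
descent: ρ → (-25,11,-1)
descent: ρ → (-1,3,3)  [lands on river]
river: ρ → (3,3,-1)
ρ-cycle length = 2 (tail of 2 descent steps not counted)

2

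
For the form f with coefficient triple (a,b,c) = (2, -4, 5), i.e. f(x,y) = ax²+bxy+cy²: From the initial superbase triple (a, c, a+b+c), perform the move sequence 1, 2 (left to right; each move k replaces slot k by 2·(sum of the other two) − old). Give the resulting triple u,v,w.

start (2,5,3) = (f(1,0),f(0,1),f(1,1))
replace slot 1: 2·(5+3) − 2 = 14 → (14,5,3)
replace slot 2: 2·(14+3) − 5 = 29 → (14,29,3)

14,29,3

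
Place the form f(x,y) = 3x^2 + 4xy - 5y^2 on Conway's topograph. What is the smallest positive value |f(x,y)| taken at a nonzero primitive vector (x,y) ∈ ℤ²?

river: ρ → (-5,6,2)
river: ρ → (2,6,-5)
river: ρ → (-5,4,3)
river: ρ → (3,8,-1)
river: ρ → (-1,8,3)
river: ρ → (3,4,-5)
closes: descent 0, river 6
min |a| on river = 1

1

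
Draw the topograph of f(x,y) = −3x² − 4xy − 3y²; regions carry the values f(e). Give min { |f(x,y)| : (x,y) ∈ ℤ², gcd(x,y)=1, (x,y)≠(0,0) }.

translate: b→-2 (≡4 mod 6), so (3,4,3)→(3,-2,2)
flip: (3,-2,2)→(2,2,3)
reduced (well bottom): (2,2,3) with a≤c, −a<b≤a
well minimum |f| = |-2| = 2 (negative-definite)

2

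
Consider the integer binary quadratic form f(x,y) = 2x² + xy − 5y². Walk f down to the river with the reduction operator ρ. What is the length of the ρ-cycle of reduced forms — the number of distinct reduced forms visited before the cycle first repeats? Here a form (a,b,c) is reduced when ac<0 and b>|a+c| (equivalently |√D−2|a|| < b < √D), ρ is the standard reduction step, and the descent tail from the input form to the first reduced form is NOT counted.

D = 41, ⌊√D⌋ = 6
descent: ρ → (-5,-1,2)
descent: ρ → (2,5,-2)  [lands on river]
river: ρ → (-2,3,4)
river: ρ → (4,5,-1)
river: ρ → (-1,5,4)
river: ρ → (4,3,-2)
river: ρ → (-2,5,2)
river: ρ → (2,3,-4)
river: ρ → (-4,5,1)
river: ρ → (1,5,-4)
river: ρ → (-4,3,2)
ρ-cycle length = 10 (tail of 2 descent steps not counted)

10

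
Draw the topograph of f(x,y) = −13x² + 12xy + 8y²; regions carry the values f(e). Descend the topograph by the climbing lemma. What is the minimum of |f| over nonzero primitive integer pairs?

river: ρ → (8,20,-5)
river: ρ → (-5,20,8)
river: ρ → (8,12,-13)
river: ρ → (-13,14,7)
river: ρ → (7,14,-13)
river: ρ → (-13,12,8)
closes: descent 0, river 6
min |a| on river = 5

5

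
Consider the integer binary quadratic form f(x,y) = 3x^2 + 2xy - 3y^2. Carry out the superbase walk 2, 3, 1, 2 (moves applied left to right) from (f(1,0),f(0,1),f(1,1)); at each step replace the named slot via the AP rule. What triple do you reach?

start (3,-3,2) = (f(1,0),f(0,1),f(1,1))
replace slot 2: 2·(3+2) − (-3) = 13 → (3,13,2)
replace slot 3: 2·(3+13) − 2 = 30 → (3,13,30)
replace slot 1: 2·(13+30) − 3 = 83 → (83,13,30)
replace slot 2: 2·(83+30) − 13 = 213 → (83,213,30)

83,213,30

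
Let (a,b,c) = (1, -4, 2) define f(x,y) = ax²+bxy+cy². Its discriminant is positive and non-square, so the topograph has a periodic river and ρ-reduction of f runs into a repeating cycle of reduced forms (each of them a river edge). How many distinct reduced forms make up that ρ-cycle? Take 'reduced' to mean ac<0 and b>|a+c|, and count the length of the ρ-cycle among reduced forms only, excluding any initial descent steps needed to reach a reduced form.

D = 8, ⌊√D⌋ = 2
descent: ρ → (2,0,-1)
descent: ρ → (-1,2,1)  [lands on river]
river: ρ → (1,2,-1)
ρ-cycle length = 2 (tail of 2 descent steps not counted)

2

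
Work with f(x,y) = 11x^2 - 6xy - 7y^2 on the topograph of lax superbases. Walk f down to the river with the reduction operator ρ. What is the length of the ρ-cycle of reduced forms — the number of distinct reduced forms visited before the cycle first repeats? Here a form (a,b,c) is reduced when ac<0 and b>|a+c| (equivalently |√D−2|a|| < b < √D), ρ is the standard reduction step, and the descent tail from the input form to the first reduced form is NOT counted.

D = 344, ⌊√D⌋ = 18
descent: ρ → (-7,6,11)  [lands on river]
river: ρ → (11,16,-2)
river: ρ → (-2,16,11)
river: ρ → (11,6,-7)
river: ρ → (-7,8,10)
river: ρ → (10,12,-5)
river: ρ → (-5,18,1)
river: ρ → (1,18,-5)
river: ρ → (-5,12,10)
river: ρ → (10,8,-7)
ρ-cycle length = 10 (tail of 1 descent step not counted)

10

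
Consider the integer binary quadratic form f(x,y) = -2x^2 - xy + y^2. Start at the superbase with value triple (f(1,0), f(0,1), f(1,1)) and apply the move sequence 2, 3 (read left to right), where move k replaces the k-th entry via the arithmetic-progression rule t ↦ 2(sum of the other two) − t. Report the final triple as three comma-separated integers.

start (-2,1,-2) = (f(1,0),f(0,1),f(1,1))
replace slot 2: 2·((-2)+(-2)) − 1 = -9 → (-2,-9,-2)
replace slot 3: 2·((-2)+(-9)) − (-2) = -20 → (-2,-9,-20)

-2,-9,-20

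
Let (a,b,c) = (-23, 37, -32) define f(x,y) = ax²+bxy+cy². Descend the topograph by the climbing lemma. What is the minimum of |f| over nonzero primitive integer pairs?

translate: b→9 (≡-37 mod 46), so (23,-37,32)→(23,9,18)
flip: (23,9,18)→(18,-9,23)
reduced (well bottom): (18,-9,23) with a≤c, −a<b≤a
well minimum |f| = |-18| = 18 (negative-definite)

18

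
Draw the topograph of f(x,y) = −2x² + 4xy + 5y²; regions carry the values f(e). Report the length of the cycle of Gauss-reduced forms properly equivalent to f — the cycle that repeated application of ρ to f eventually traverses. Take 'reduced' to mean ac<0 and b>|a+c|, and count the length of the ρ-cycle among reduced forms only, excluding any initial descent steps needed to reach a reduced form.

D = 56, ⌊√D⌋ = 7
river: ρ → (5,6,-1)
river: ρ → (-1,6,5)
river: ρ → (5,4,-2)
river: ρ → (-2,4,5)
ρ-cycle length = 4 (tail of 0 descent steps not counted)

4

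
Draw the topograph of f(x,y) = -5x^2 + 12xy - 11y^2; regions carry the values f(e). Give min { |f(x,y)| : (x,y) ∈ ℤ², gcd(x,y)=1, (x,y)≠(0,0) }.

translate: b→-2 (≡-12 mod 10), so (5,-12,11)→(5,-2,4)
flip: (5,-2,4)→(4,2,5)
reduced (well bottom): (4,2,5) with a≤c, −a<b≤a
well minimum |f| = |-4| = 4 (negative-definite)

4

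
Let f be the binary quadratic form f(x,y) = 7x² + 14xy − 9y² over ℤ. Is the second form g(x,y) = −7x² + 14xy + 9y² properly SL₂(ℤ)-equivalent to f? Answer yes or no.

D₁ = 448, D₂ = 448
river cycle of f (length 6): (-9, 4, 12), (12, 20, -1), (-1, 20, 12), (12, 4, -9), (-9, 14, 7), (7, 14, -9)
river cycle of g (length 6): (9, 4, -12), (-12, 20, 1), (1, 20, -12), (-12, 4, 9), (9, 14, -7), (-7, 14, 9)
cycles differ ⇒ inequivalent

no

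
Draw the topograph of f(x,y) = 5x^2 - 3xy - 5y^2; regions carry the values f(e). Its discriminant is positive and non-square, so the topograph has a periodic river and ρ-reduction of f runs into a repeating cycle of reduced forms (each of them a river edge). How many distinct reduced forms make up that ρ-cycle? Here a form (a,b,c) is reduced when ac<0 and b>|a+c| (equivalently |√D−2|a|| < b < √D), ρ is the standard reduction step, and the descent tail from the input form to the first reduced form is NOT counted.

D = 109, ⌊√D⌋ = 10
descent: ρ → (-5,3,5)  [lands on river]
river: ρ → (5,7,-3)
river: ρ → (-3,5,7)
river: ρ → (7,9,-1)
river: ρ → (-1,9,7)
river: ρ → (7,5,-3)
river: ρ → (-3,7,5)
river: ρ → (5,3,-5)
river: ρ → (-5,7,3)
river: ρ → (3,5,-7)
river: ρ → (-7,9,1)
river: ρ → (1,9,-7)
river: ρ → (-7,5,3)
river: ρ → (3,7,-5)
ρ-cycle length = 14 (tail of 1 descent step not counted)

14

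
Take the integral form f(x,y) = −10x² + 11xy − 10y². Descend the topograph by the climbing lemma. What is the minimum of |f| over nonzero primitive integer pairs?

translate: b→9 (≡-11 mod 20), so (10,-11,10)→(10,9,9)
flip: (10,9,9)→(9,-9,10)
translate: b→9 (≡-9 mod 18), so (9,-9,10)→(9,9,10)
reduced (well bottom): (9,9,10) with a≤c, −a<b≤a
well minimum |f| = |-9| = 9 (negative-definite)

9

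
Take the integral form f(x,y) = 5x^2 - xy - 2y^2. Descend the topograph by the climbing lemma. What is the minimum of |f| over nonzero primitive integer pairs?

descent: ρ → (-2,5,2)  [lands on river]
river: ρ → (2,3,-4)
river: ρ → (-4,5,1)
river: ρ → (1,5,-4)
river: ρ → (-4,3,2)
river: ρ → (2,5,-2)
river: ρ → (-2,3,4)
river: ρ → (4,5,-1)
river: ρ → (-1,5,4)
river: ρ → (4,3,-2)
closes: descent 1, river 10
min |a| on river = 1

1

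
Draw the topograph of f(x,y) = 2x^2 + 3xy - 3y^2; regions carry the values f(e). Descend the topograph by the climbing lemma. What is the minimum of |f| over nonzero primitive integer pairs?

river: ρ → (-3,3,2)
river: ρ → (2,5,-1)
river: ρ → (-1,5,2)
river: ρ → (2,3,-3)
closes: descent 0, river 4
min |a| on river = 1

1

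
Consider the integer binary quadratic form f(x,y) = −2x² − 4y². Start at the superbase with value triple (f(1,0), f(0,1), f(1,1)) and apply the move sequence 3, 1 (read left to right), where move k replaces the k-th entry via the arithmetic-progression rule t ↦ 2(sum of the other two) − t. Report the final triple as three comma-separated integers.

start (-2,-4,-6) = (f(1,0),f(0,1),f(1,1))
replace slot 3: 2·((-2)+(-4)) − (-6) = -6 → (-2,-4,-6)
replace slot 1: 2·((-4)+(-6)) − (-2) = -18 → (-18,-4,-6)

-18,-4,-6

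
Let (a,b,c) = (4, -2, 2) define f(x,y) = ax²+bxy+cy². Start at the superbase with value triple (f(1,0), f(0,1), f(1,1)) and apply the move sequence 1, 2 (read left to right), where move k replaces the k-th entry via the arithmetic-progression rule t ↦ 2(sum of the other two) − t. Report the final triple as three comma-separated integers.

start (4,2,4) = (f(1,0),f(0,1),f(1,1))
replace slot 1: 2·(2+4) − 4 = 8 → (8,2,4)
replace slot 2: 2·(8+4) − 2 = 22 → (8,22,4)

8,22,4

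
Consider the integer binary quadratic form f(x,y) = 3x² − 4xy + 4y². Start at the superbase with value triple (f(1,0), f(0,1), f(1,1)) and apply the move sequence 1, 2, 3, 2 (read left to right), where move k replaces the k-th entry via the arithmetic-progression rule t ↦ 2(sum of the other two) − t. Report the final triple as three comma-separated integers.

start (3,4,3) = (f(1,0),f(0,1),f(1,1))
replace slot 1: 2·(4+3) − 3 = 11 → (11,4,3)
replace slot 2: 2·(11+3) − 4 = 24 → (11,24,3)
replace slot 3: 2·(11+24) − 3 = 67 → (11,24,67)
replace slot 2: 2·(11+67) − 24 = 132 → (11,132,67)

11,132,67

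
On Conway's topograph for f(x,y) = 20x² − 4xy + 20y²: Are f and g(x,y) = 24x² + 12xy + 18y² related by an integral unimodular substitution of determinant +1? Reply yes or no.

D₁ = -1584, D₂ = -1584
f: flip: (20,-4,20)→(20,4,20)
f: reduced (well bottom): (20,4,20) with a≤c, −a<b≤a
g: flip: (24,12,18)→(18,-12,24)
g: reduced (well bottom): (18,-12,24) with a≤c, −a<b≤a
reduced forms (20, 4, 20) vs (18, -12, 24) ⇒ inequivalent

no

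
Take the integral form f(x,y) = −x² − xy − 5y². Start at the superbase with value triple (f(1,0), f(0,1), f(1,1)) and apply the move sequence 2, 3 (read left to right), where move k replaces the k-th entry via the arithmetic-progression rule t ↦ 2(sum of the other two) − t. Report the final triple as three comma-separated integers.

start (-1,-5,-7) = (f(1,0),f(0,1),f(1,1))
replace slot 2: 2·((-1)+(-7)) − (-5) = -11 → (-1,-11,-7)
replace slot 3: 2·((-1)+(-11)) − (-7) = -17 → (-1,-11,-17)

-1,-11,-17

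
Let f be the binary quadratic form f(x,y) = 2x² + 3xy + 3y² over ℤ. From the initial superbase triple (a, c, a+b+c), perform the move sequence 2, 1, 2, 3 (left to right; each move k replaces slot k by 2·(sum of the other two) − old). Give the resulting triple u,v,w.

start (2,3,8) = (f(1,0),f(0,1),f(1,1))
replace slot 2: 2·(2+8) − 3 = 17 → (2,17,8)
replace slot 1: 2·(17+8) − 2 = 48 → (48,17,8)
replace slot 2: 2·(48+8) − 17 = 95 → (48,95,8)
replace slot 3: 2·(48+95) − 8 = 278 → (48,95,278)

48,95,278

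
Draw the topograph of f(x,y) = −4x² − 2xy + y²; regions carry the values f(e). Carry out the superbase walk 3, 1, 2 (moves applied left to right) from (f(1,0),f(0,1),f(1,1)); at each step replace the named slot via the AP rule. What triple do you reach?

start (-4,1,-5) = (f(1,0),f(0,1),f(1,1))
replace slot 3: 2·((-4)+1) − (-5) = -1 → (-4,1,-1)
replace slot 1: 2·(1+(-1)) − (-4) = 4 → (4,1,-1)
replace slot 2: 2·(4+(-1)) − 1 = 5 → (4,5,-1)

4,5,-1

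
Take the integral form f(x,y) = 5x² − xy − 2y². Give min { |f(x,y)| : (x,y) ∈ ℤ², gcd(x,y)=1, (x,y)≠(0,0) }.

descent: ρ → (-2,5,2)  [lands on river]
river: ρ → (2,3,-4)
river: ρ → (-4,5,1)
river: ρ → (1,5,-4)
river: ρ → (-4,3,2)
river: ρ → (2,5,-2)
river: ρ → (-2,3,4)
river: ρ → (4,5,-1)
river: ρ → (-1,5,4)
river: ρ → (4,3,-2)
closes: descent 1, river 10
min |a| on river = 1

1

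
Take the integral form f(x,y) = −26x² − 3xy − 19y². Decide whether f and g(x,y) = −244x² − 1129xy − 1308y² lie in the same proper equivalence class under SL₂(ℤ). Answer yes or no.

D₁ = -1967, D₂ = -1967
f is negative-definite; reduce −f:
−f: flip: (26,3,19)→(19,-3,26)
−f: reduced (well bottom): (19,-3,26) with a≤c, −a<b≤a
flip sign back: reduced form of f is (-19,3,-26)
g is negative-definite; reduce −g:
−g: translate: b→153 (≡1129 mod 488), so (244,1129,1308)→(244,153,26)
−g: flip: (244,153,26)→(26,-153,244)
−g: translate: b→3 (≡-153 mod 52), so (26,-153,244)→(26,3,19)
−g: flip: (26,3,19)→(19,-3,26)
−g: reduced (well bottom): (19,-3,26) with a≤c, −a<b≤a
flip sign back: reduced form of g is (-19,3,-26)
reduced forms (-19, 3, -26) vs (-19, 3, -26) ⇒ equivalent

yes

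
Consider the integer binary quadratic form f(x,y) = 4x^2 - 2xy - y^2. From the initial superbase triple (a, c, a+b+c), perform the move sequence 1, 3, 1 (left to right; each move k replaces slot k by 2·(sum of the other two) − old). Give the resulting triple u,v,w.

start (4,-1,1) = (f(1,0),f(0,1),f(1,1))
replace slot 1: 2·((-1)+1) − 4 = -4 → (-4,-1,1)
replace slot 3: 2·((-4)+(-1)) − 1 = -11 → (-4,-1,-11)
replace slot 1: 2·((-1)+(-11)) − (-4) = -20 → (-20,-1,-11)

-20,-1,-11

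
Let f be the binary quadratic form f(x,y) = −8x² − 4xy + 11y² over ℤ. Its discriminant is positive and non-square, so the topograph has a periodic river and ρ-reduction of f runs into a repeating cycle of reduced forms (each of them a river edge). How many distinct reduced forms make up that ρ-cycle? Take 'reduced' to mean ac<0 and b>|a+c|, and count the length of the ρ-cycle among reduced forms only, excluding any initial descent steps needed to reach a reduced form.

D = 368, ⌊√D⌋ = 19
descent: ρ → (11,4,-8)  [lands on river]
river: ρ → (-8,12,7)
river: ρ → (7,16,-4)
river: ρ → (-4,16,7)
river: ρ → (7,12,-8)
river: ρ → (-8,4,11)
river: ρ → (11,18,-1)
river: ρ → (-1,18,11)
ρ-cycle length = 8 (tail of 1 descent step not counted)

8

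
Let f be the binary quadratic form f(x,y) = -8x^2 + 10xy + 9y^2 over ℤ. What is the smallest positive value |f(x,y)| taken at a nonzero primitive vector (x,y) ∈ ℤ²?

river: ρ → (9,8,-9)
river: ρ → (-9,10,8)
river: ρ → (8,6,-11)
river: ρ → (-11,16,3)
river: ρ → (3,14,-16)
river: ρ → (-16,18,1)
river: ρ → (1,18,-16)
river: ρ → (-16,14,3)
river: ρ → (3,16,-11)
river: ρ → (-11,6,8)
river: ρ → (8,10,-9)
river: ρ → (-9,8,9)
river: ρ → (9,10,-8)
river: ρ → (-8,6,11)
river: ρ → (11,16,-3)
river: ρ → (-3,14,16)
river: ρ → (16,18,-1)
river: ρ → (-1,18,16)
river: ρ → (16,14,-3)
river: ρ → (-3,16,11)
river: ρ → (11,6,-8)
river: ρ → (-8,10,9)
closes: descent 0, river 22
min |a| on river = 1

1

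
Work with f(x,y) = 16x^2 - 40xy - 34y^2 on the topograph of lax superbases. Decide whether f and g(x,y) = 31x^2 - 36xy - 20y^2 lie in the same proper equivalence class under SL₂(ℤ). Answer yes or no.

D₁ = 3776, D₂ = 3776
river cycle of f (length 12): (-34, 40, 16), (16, 56, -10), (-10, 44, 46), (46, 48, -8), (-8, 48, 46), (46, 44, -10), (-10, 56, 16), (16, 40, -34), (-34, 28, 22), (22, 60, -2), … (2 more)
river cycle of g (length 16): (-20, 36, 31), (31, 26, -25), (-25, 24, 32), (32, 40, -17), (-17, 28, 44), (44, 60, -1), (-1, 60, 44), (44, 28, -17), (-17, 40, 32), (32, 24, -25), … (6 more)
cycles differ ⇒ inequivalent

no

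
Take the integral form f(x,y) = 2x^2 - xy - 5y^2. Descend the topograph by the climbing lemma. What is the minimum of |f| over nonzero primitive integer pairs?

descent: ρ → (-5,1,2)
descent: ρ → (2,3,-4)  [lands on river]
river: ρ → (-4,5,1)
river: ρ → (1,5,-4)
river: ρ → (-4,3,2)
river: ρ → (2,5,-2)
river: ρ → (-2,3,4)
river: ρ → (4,5,-1)
river: ρ → (-1,5,4)
river: ρ → (4,3,-2)
river: ρ → (-2,5,2)
closes: descent 2, river 10
min |a| on river = 1

1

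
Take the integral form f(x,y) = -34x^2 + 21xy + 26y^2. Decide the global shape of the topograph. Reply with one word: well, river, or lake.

D = b²−4ac = 21² − 4·(-34)·26 = 3977
D > 0 non-square ⇒ indefinite ⇒ periodic river

river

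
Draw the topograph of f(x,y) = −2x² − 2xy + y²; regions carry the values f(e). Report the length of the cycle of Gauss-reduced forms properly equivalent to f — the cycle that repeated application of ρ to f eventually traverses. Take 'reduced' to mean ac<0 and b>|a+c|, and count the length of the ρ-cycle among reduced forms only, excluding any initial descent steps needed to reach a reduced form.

D = 12, ⌊√D⌋ = 3
descent: ρ → (1,2,-2)  [lands on river]
river: ρ → (-2,2,1)
ρ-cycle length = 2 (tail of 1 descent step not counted)

2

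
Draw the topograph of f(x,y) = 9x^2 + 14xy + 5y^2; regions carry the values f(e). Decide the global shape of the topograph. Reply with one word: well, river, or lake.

D = b²−4ac = 14² − 4·9·5 = 16
D = 4² is a perfect square ⇒ form factors over ℤ ⇒ lakes

lake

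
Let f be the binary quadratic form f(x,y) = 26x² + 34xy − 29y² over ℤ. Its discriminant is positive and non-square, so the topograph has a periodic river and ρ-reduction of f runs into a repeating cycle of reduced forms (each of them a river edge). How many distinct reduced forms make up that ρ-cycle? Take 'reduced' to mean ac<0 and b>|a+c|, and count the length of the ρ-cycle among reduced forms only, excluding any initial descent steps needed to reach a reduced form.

D = 4172, ⌊√D⌋ = 64
river: ρ → (-29,24,31)
river: ρ → (31,38,-22)
river: ρ → (-22,50,19)
river: ρ → (19,64,-1)
river: ρ → (-1,64,19)
river: ρ → (19,50,-22)
river: ρ → (-22,38,31)
river: ρ → (31,24,-29)
river: ρ → (-29,34,26)
river: ρ → (26,18,-37)
river: ρ → (-37,56,7)
river: ρ → (7,56,-37)
river: ρ → (-37,18,26)
river: ρ → (26,34,-29)
ρ-cycle length = 14 (tail of 0 descent steps not counted)

14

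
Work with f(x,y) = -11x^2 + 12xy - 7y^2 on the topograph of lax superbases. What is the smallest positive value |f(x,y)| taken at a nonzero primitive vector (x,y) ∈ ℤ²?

translate: b→10 (≡-12 mod 22), so (11,-12,7)→(11,10,6)
flip: (11,10,6)→(6,-10,11)
translate: b→2 (≡-10 mod 12), so (6,-10,11)→(6,2,7)
reduced (well bottom): (6,2,7) with a≤c, −a<b≤a
well minimum |f| = |-6| = 6 (negative-definite)

6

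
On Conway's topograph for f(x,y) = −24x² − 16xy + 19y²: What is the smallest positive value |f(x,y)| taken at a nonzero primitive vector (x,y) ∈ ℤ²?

descent: ρ → (19,16,-24)  [lands on river]
river: ρ → (-24,32,11)
river: ρ → (11,34,-21)
river: ρ → (-21,8,24)
river: ρ → (24,40,-5)
river: ρ → (-5,40,24)
river: ρ → (24,8,-21)
river: ρ → (-21,34,11)
river: ρ → (11,32,-24)
river: ρ → (-24,16,19)
river: ρ → (19,22,-21)
river: ρ → (-21,20,20)
river: ρ → (20,20,-21)
river: ρ → (-21,22,19)
closes: descent 1, river 14
min |a| on river = 5

5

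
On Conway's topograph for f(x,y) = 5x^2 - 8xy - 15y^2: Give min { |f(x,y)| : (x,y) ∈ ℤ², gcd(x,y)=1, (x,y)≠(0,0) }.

descent: ρ → (-15,8,5)
descent: ρ → (5,12,-11)  [lands on river]
river: ρ → (-11,10,6)
river: ρ → (6,14,-7)
river: ρ → (-7,14,6)
river: ρ → (6,10,-11)
river: ρ → (-11,12,5)
river: ρ → (5,18,-2)
river: ρ → (-2,18,5)
closes: descent 2, river 8
min |a| on river = 2

2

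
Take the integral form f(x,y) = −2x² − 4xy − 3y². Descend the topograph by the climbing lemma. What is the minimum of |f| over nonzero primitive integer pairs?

translate: b→0 (≡4 mod 4), so (2,4,3)→(2,0,1)
flip: (2,0,1)→(1,0,2)
reduced (well bottom): (1,0,2) with a≤c, −a<b≤a
well minimum |f| = |-1| = 1 (negative-definite)

1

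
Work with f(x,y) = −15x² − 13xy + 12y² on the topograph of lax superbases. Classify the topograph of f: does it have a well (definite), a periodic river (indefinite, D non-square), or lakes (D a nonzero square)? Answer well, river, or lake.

D = b²−4ac = (-13)² − 4·(-15)·12 = 889
D > 0 non-square ⇒ indefinite ⇒ periodic river

river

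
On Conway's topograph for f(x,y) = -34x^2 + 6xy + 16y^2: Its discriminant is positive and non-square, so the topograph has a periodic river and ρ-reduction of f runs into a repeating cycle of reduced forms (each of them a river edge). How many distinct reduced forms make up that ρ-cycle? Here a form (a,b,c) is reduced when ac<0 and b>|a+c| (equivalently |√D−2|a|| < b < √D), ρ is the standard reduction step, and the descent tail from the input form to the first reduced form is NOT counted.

D = 2212, ⌊√D⌋ = 47
descent: ρ → (16,26,-24)  [lands on river]
river: ρ → (-24,22,18)
river: ρ → (18,14,-28)
river: ρ → (-28,42,4)
river: ρ → (4,46,-6)
river: ρ → (-6,38,32)
river: ρ → (32,26,-12)
river: ρ → (-12,46,2)
river: ρ → (2,46,-12)
river: ρ → (-12,26,32)
river: ρ → (32,38,-6)
river: ρ → (-6,46,4)
river: ρ → (4,42,-28)
river: ρ → (-28,14,18)
river: ρ → (18,22,-24)
river: ρ → (-24,26,16)
river: ρ → (16,38,-12)
river: ρ → (-12,34,22)
river: ρ → (22,10,-24)
river: ρ → (-24,38,8)
river: ρ → (8,42,-14)
river: ρ → (-14,42,8)
river: ρ → (8,38,-24)
river: ρ → (-24,10,22)
river: ρ → (22,34,-12)
river: ρ → (-12,38,16)
ρ-cycle length = 26 (tail of 1 descent step not counted)

26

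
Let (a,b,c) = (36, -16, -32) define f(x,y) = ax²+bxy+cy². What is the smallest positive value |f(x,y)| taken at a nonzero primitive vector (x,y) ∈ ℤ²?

descent: ρ → (-32,16,36)  [lands on river]
river: ρ → (36,56,-12)
river: ρ → (-12,64,16)
river: ρ → (16,64,-12)
river: ρ → (-12,56,36)
river: ρ → (36,16,-32)
river: ρ → (-32,48,20)
river: ρ → (20,32,-48)
river: ρ → (-48,64,4)
river: ρ → (4,64,-48)
river: ρ → (-48,32,20)
river: ρ → (20,48,-32)
closes: descent 1, river 12
min |a| on river = 4

4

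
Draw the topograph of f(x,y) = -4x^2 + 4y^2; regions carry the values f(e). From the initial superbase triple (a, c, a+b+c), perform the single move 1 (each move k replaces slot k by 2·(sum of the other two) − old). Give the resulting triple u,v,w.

start (-4,4,0) = (f(1,0),f(0,1),f(1,1))
replace slot 1: 2·(4+0) − (-4) = 12 → (12,4,0)

12,4,0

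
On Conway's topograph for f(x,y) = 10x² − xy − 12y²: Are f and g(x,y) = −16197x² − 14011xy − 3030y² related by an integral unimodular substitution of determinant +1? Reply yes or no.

D₁ = 481, D₂ = 481
river cycle of f (length 30): (10, 19, -3), (-3, 17, 16), (16, 15, -4), (-4, 17, 12), (12, 7, -9), (-9, 11, 10), (10, 9, -10), (-10, 11, 9), (9, 7, -12), (-12, 17, 4), … (20 more)
river cycle of g (length 30): (10, 19, -3), (-3, 17, 16), (16, 15, -4), (-4, 17, 12), (12, 7, -9), (-9, 11, 10), (10, 9, -10), (-10, 11, 9), (9, 7, -12), (-12, 17, 4), … (20 more)
cycles coincide ⇒ equivalent

yes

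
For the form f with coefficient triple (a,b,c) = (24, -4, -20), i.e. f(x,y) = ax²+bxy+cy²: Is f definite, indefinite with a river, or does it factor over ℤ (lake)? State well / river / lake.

D = b²−4ac = (-4)² − 4·24·(-20) = 1936
D = 44² is a perfect square ⇒ form factors over ℤ ⇒ lakes

lake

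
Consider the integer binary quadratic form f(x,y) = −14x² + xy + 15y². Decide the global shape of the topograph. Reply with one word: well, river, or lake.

D = b²−4ac = 1² − 4·(-14)·15 = 841
D = 29² is a perfect square ⇒ form factors over ℤ ⇒ lakes

lake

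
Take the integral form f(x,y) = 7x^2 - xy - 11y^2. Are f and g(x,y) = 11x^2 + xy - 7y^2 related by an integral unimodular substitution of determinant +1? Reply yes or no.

D₁ = 309, D₂ = 309
river cycle of f (length 6): (7, 13, -5), (-5, 17, 1), (1, 17, -5), (-5, 13, 7), (7, 15, -3), (-3, 15, 7)
river cycle of g (length 6): (-7, 13, 5), (5, 17, -1), (-1, 17, 5), (5, 13, -7), (-7, 15, 3), (3, 15, -7)
cycles differ ⇒ inequivalent

no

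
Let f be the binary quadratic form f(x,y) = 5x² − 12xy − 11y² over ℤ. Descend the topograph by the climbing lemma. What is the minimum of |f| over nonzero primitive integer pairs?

descent: ρ → (-11,12,5)  [lands on river]
river: ρ → (5,18,-2)
river: ρ → (-2,18,5)
river: ρ → (5,12,-11)
river: ρ → (-11,10,6)
river: ρ → (6,14,-7)
river: ρ → (-7,14,6)
river: ρ → (6,10,-11)
closes: descent 1, river 8
min |a| on river = 2

2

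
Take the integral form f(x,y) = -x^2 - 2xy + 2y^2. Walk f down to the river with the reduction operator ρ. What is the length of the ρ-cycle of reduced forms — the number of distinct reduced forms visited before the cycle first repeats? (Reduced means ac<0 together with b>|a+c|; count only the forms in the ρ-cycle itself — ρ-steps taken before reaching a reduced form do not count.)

D = 12, ⌊√D⌋ = 3
descent: ρ → (2,2,-1)  [lands on river]
river: ρ → (-1,2,2)
ρ-cycle length = 2 (tail of 1 descent step not counted)

2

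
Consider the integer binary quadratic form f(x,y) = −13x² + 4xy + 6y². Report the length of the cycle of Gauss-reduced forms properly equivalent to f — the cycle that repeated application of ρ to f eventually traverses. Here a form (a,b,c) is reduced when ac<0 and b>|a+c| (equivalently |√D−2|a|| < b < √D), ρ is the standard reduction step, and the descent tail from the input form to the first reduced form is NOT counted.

D = 328, ⌊√D⌋ = 18
descent: ρ → (6,8,-11)  [lands on river]
river: ρ → (-11,14,3)
river: ρ → (3,16,-6)
river: ρ → (-6,8,11)
river: ρ → (11,14,-3)
river: ρ → (-3,16,6)
ρ-cycle length = 6 (tail of 1 descent step not counted)

6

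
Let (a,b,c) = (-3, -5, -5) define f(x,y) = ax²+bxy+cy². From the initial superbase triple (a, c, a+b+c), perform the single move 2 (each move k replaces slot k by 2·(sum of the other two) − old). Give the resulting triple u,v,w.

start (-3,-5,-13) = (f(1,0),f(0,1),f(1,1))
replace slot 2: 2·((-3)+(-13)) − (-5) = -27 → (-3,-27,-13)

-3,-27,-13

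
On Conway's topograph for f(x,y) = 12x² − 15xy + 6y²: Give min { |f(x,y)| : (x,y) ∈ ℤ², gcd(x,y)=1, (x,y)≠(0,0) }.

translate: b→9 (≡-15 mod 24), so (12,-15,6)→(12,9,3)
flip: (12,9,3)→(3,-9,12)
translate: b→3 (≡-9 mod 6), so (3,-9,12)→(3,3,6)
reduced (well bottom): (3,3,6) with a≤c, −a<b≤a
well minimum = a = 3

3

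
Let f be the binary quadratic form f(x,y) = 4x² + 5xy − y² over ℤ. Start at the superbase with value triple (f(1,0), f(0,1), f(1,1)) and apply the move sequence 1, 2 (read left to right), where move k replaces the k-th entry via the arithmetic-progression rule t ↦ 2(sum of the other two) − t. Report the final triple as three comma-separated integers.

start (4,-1,8) = (f(1,0),f(0,1),f(1,1))
replace slot 1: 2·((-1)+8) − 4 = 10 → (10,-1,8)
replace slot 2: 2·(10+8) − (-1) = 37 → (10,37,8)

10,37,8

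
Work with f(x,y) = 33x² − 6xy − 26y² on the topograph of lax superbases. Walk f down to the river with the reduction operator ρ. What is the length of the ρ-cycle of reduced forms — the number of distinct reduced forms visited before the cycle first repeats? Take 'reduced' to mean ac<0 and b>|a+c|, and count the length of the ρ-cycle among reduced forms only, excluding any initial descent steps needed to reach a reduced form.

D = 3468, ⌊√D⌋ = 58
descent: ρ → (-26,58,1)  [lands on river]
river: ρ → (1,58,-26)
river: ρ → (-26,46,13)
river: ρ → (13,58,-2)
river: ρ → (-2,58,13)
river: ρ → (13,46,-26)
ρ-cycle length = 6 (tail of 1 descent step not counted)

6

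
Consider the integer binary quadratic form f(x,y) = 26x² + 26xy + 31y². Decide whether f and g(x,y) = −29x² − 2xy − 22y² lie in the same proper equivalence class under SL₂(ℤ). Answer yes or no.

D₁ = -2548, D₂ = -2548
f: reduced (well bottom): (26,26,31) with a≤c, −a<b≤a
g is negative-definite; reduce −g:
−g: flip: (29,2,22)→(22,-2,29)
−g: reduced (well bottom): (22,-2,29) with a≤c, −a<b≤a
flip sign back: reduced form of g is (-22,2,-29)
reduced forms (26, 26, 31) vs (-22, 2, -29) ⇒ inequivalent

no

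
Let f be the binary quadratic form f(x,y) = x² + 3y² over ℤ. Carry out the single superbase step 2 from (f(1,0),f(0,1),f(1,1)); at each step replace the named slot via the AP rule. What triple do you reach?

start (1,3,4) = (f(1,0),f(0,1),f(1,1))
replace slot 2: 2·(1+4) − 3 = 7 → (1,7,4)

1,7,4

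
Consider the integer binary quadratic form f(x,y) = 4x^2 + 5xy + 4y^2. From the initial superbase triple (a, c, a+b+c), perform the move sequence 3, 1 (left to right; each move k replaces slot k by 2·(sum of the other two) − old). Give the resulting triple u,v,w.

start (4,4,13) = (f(1,0),f(0,1),f(1,1))
replace slot 3: 2·(4+4) − 13 = 3 → (4,4,3)
replace slot 1: 2·(4+3) − 4 = 10 → (10,4,3)

10,4,3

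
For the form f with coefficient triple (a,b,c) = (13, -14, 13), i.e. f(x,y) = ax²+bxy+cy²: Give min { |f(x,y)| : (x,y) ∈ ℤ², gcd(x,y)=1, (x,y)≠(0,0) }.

translate: b→12 (≡-14 mod 26), so (13,-14,13)→(13,12,12)
flip: (13,12,12)→(12,-12,13)
translate: b→12 (≡-12 mod 24), so (12,-12,13)→(12,12,13)
reduced (well bottom): (12,12,13) with a≤c, −a<b≤a
well minimum = a = 12

12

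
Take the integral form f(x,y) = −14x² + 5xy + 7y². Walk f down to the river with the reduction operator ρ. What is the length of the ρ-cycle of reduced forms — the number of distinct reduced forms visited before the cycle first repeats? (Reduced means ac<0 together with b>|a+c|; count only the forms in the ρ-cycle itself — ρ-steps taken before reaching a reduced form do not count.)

D = 417, ⌊√D⌋ = 20
descent: ρ → (7,9,-12)  [lands on river]
river: ρ → (-12,15,4)
river: ρ → (4,17,-8)
river: ρ → (-8,15,6)
river: ρ → (6,9,-14)
river: ρ → (-14,19,1)
river: ρ → (1,19,-14)
river: ρ → (-14,9,6)
river: ρ → (6,15,-8)
river: ρ → (-8,17,4)
river: ρ → (4,15,-12)
river: ρ → (-12,9,7)
river: ρ → (7,19,-2)
river: ρ → (-2,17,16)
river: ρ → (16,15,-3)
river: ρ → (-3,15,16)
river: ρ → (16,17,-2)
river: ρ → (-2,19,7)
ρ-cycle length = 18 (tail of 1 descent step not counted)

18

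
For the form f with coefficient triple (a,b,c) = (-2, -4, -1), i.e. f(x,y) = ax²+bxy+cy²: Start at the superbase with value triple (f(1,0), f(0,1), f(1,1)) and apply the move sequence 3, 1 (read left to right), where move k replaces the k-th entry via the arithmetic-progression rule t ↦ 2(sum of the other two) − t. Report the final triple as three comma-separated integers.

start (-2,-1,-7) = (f(1,0),f(0,1),f(1,1))
replace slot 3: 2·((-2)+(-1)) − (-7) = 1 → (-2,-1,1)
replace slot 1: 2·((-1)+1) − (-2) = 2 → (2,-1,1)

2,-1,1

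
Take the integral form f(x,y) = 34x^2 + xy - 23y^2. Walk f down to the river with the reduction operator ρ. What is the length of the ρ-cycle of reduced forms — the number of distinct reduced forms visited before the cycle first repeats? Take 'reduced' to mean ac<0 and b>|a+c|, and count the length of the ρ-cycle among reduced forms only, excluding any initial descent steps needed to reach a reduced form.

D = 3129, ⌊√D⌋ = 55
descent: ρ → (-23,45,12)  [lands on river]
river: ρ → (12,51,-11)
river: ρ → (-11,37,40)
river: ρ → (40,43,-8)
river: ρ → (-8,53,10)
river: ρ → (10,47,-23)
ρ-cycle length = 6 (tail of 1 descent step not counted)

6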